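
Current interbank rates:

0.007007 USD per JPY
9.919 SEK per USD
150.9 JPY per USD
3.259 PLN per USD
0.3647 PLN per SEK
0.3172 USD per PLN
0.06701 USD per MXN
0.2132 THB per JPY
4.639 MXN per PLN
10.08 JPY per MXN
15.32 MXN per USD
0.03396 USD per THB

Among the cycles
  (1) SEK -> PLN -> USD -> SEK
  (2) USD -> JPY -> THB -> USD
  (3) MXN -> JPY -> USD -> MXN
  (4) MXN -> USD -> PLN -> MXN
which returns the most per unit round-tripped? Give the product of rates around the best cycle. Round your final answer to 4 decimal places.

1.1475

(1) 0.3647 × 0.3172 × 9.919 = 1.14746
(2) 150.9 × 0.2132 × 0.03396 = 1.09256
(3) 10.08 × 0.007007 × 15.32 = 1.08206
(4) 0.06701 × 3.259 × 4.639 = 1.01309
Highest is cycle (1) at 1.1475 (>1, arbitrage).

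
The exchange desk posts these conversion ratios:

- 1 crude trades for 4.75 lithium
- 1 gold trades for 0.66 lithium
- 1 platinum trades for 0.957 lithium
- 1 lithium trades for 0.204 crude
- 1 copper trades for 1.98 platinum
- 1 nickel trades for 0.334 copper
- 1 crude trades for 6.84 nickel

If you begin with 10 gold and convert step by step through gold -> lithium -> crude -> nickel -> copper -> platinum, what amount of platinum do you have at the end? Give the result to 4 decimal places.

6.0903

10 gold × 0.66 = 6.6 lithium
6.6 lithium × 0.204 = 1.3464 crude
1.3464 crude × 6.84 = 9.209376 nickel
9.209376 nickel × 0.334 = 3.075931584 copper
3.075931584 copper × 1.98 = 6.09034453632 platinum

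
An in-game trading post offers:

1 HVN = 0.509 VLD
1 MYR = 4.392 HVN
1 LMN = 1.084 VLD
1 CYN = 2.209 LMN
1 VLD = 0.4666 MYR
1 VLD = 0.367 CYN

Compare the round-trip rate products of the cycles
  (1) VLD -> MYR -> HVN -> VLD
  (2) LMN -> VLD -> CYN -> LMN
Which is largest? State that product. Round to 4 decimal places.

(1) 0.4666 × 4.392 × 0.509 = 1.04310
(2) 1.084 × 0.367 × 2.209 = 0.87880
Highest is cycle (1) at 1.0431 (>1, arbitrage).

1.0431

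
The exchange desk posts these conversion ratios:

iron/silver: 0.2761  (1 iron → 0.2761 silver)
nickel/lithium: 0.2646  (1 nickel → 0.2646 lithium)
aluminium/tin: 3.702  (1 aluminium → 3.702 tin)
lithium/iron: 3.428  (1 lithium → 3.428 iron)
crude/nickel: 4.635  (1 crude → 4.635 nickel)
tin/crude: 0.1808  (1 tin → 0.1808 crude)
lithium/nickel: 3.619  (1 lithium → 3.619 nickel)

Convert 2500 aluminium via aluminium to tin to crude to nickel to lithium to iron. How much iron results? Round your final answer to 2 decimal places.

7034.86

2500 aluminium × 3.702 = 9255 tin
9255 tin × 0.1808 = 1673.304 crude
1673.304 crude × 4.635 = 7755.76404 nickel
7755.76404 nickel × 0.2646 = 2052.175164984 lithium
2052.175164984 lithium × 3.428 = 7034.856465565152 iron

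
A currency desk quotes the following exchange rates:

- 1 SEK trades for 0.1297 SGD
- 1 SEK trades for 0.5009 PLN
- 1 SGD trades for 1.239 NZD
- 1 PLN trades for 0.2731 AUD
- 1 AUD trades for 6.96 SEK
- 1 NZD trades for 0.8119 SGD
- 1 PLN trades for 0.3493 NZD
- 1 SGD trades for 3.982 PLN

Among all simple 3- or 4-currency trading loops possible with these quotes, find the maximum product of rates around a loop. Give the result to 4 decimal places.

1.1293

PLN→NZD→SGD→PLN: 0.3493 × 0.8119 × 3.982 = 1.12928
PLN→AUD→SEK→SGD→PLN: 0.2731 × 6.96 × 0.1297 × 3.982 = 0.98169
PLN→AUD→SEK→PLN: 0.2731 × 6.96 × 0.5009 = 0.95210
Maximum is PLN→NZD→SGD→PLN at 1.1293; arbitrage exists.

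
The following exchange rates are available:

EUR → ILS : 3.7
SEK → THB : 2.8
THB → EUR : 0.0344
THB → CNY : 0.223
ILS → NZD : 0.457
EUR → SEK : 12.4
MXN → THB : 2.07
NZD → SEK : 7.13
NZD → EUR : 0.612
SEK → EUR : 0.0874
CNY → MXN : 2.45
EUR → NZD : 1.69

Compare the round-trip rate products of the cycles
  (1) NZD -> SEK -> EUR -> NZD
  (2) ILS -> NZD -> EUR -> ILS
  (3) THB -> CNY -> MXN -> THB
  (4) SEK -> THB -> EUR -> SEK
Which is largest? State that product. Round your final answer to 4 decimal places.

1.1944

(1) 7.13 × 0.0874 × 1.69 = 1.05314
(2) 0.457 × 0.612 × 3.7 = 1.03483
(3) 0.223 × 2.45 × 2.07 = 1.13094
(4) 2.8 × 0.0344 × 12.4 = 1.19437
Highest is cycle (4) at 1.1944 (>1, arbitrage).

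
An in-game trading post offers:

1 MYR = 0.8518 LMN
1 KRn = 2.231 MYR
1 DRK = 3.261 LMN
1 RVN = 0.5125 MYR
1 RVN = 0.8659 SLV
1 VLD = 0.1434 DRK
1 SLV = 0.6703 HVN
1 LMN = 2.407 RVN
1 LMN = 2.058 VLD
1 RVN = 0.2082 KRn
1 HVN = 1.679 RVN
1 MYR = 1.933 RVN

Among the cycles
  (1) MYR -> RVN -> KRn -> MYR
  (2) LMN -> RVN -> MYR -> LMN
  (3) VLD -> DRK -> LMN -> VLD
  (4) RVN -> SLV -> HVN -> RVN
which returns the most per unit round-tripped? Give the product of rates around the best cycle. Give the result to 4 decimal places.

1.0508

(1) 1.933 × 0.2082 × 2.231 = 0.89787
(2) 2.407 × 0.5125 × 0.8518 = 1.05077
(3) 0.1434 × 3.261 × 2.058 = 0.96238
(4) 0.8659 × 0.6703 × 1.679 = 0.97451
Highest is cycle (2) at 1.0508 (>1, arbitrage).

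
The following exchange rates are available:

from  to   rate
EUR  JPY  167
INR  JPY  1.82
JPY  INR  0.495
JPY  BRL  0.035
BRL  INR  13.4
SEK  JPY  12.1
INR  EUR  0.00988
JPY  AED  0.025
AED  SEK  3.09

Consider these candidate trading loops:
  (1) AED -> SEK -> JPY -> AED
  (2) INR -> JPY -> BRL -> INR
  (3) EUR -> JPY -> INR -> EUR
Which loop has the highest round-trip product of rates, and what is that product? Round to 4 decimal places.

(1) 3.09 × 12.1 × 0.025 = 0.93473
(2) 1.82 × 0.035 × 13.4 = 0.85358
(3) 167 × 0.495 × 0.00988 = 0.81673
Highest is cycle (1) at 0.9347 (≤1, no arbitrage).

0.9347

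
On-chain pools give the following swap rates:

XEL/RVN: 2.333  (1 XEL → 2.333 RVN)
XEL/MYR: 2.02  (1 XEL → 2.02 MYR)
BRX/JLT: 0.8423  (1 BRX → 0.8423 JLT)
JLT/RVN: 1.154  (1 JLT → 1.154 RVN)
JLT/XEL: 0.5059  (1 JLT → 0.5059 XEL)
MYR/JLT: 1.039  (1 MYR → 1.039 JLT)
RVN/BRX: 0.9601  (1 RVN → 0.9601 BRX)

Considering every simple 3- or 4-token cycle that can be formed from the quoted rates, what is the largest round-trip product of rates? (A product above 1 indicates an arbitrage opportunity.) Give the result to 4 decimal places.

MYR→JLT→XEL→MYR: 1.039 × 0.5059 × 2.02 = 1.06177
XEL→RVN→BRX→JLT→XEL: 2.333 × 0.9601 × 0.8423 × 0.5059 = 0.95447
JLT→RVN→BRX→JLT: 1.154 × 0.9601 × 0.8423 = 0.93323
Maximum is MYR→JLT→XEL→MYR at 1.0618; arbitrage exists.

1.0618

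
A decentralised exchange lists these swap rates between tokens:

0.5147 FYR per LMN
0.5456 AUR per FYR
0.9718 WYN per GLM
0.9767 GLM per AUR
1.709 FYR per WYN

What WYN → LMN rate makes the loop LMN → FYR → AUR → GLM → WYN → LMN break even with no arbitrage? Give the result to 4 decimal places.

Known legs of the cycle: 0.5147 × 0.5456 × 0.9767 × 0.9718 = 0.2665425893194592
For no arbitrage the full-cycle product must be 1, so the missing rate is 1 / 0.2665425893194592 ≈ 3.751746.

3.7517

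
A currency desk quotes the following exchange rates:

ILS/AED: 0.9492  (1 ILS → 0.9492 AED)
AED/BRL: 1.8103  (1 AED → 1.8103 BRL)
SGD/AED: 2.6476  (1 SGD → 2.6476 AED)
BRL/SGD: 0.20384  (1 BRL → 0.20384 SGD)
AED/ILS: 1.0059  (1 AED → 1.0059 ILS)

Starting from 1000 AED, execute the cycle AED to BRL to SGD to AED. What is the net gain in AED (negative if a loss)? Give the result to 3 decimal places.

-23.005

1000 AED × 1.8103 = 1810.3 BRL
1810.3 BRL × 0.20384 = 369.011552 SGD
369.011552 SGD × 2.6476 = 976.9949850752 AED
Net change: 976.9949850752 − 1000 = -23.0050149248 AED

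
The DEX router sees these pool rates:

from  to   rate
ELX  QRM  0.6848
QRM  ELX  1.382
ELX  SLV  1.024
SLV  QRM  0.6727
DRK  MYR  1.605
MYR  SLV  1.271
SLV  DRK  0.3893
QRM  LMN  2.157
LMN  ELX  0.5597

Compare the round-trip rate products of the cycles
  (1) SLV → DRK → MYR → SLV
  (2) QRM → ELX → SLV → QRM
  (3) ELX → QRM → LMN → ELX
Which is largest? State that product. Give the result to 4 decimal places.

(1) 0.3893 × 1.605 × 1.271 = 0.79415
(2) 1.382 × 1.024 × 0.6727 = 0.95198
(3) 0.6848 × 2.157 × 0.5597 = 0.82674
Highest is cycle (2) at 0.9520 (≤1, no arbitrage).

0.9520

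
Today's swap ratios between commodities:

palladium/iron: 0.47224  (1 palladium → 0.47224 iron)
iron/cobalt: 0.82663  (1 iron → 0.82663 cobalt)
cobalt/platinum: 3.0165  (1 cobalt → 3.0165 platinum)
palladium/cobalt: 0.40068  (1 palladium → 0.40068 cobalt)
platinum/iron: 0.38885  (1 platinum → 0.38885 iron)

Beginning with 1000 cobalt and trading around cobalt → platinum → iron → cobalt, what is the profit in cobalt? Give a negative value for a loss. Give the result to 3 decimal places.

-30.391

1000 cobalt × 3.0165 = 3016.5 platinum
3016.5 platinum × 0.38885 = 1172.966025 iron
1172.966025 iron × 0.82663 = 969.60890524575 cobalt
Net change: 969.60890524575 − 1000 = -30.39109475425 cobalt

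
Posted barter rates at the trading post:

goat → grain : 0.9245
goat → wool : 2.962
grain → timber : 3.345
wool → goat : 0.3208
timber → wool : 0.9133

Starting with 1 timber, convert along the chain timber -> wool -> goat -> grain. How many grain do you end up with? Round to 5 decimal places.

1 timber × 0.9133 = 0.9133 wool
0.9133 wool × 0.3208 = 0.29298664 goat
0.29298664 goat × 0.9245 = 0.27086614868 grain

0.27087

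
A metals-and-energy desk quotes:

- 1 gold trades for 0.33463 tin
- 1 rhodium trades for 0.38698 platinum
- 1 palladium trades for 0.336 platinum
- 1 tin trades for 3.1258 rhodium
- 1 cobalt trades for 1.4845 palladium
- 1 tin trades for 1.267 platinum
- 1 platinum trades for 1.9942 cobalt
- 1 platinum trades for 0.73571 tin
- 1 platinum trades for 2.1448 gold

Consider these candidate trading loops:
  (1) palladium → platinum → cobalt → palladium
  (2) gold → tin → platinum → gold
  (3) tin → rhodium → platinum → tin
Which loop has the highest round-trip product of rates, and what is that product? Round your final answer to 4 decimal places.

(1) 0.336 × 1.9942 × 1.4845 = 0.99469
(2) 0.33463 × 1.267 × 2.1448 = 0.90934
(3) 3.1258 × 0.38698 × 0.73571 = 0.88993
Highest is cycle (1) at 0.9947 (≤1, no arbitrage).

0.9947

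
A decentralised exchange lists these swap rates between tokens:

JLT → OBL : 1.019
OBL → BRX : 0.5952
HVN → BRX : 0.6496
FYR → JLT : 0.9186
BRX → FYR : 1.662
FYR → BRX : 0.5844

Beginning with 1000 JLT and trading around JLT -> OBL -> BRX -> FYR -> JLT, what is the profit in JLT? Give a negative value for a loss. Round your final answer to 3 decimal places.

-74.035

1000 JLT × 1.019 = 1019 OBL
1019 OBL × 0.5952 = 606.5088 BRX
606.5088 BRX × 1.662 = 1008.0176256 FYR
1008.0176256 FYR × 0.9186 = 925.96499087616 JLT
Net change: 925.96499087616 − 1000 = -74.03500912384 JLT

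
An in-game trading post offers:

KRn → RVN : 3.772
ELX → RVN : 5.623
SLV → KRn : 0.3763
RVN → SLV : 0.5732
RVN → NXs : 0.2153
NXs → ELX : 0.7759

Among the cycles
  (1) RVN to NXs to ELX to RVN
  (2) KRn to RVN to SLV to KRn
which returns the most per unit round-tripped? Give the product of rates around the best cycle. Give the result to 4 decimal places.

0.9393

(1) 0.2153 × 0.7759 × 5.623 = 0.93933
(2) 3.772 × 0.5732 × 0.3763 = 0.81360
Highest is cycle (1) at 0.9393 (≤1, no arbitrage).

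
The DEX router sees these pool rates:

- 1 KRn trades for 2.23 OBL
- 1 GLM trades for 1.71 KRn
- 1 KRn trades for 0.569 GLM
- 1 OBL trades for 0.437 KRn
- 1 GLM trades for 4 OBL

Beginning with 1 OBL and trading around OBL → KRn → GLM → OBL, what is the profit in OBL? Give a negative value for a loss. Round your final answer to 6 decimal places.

-0.005388

1 OBL × 0.437 = 0.437 KRn
0.437 KRn × 0.569 = 0.248653 GLM
0.248653 GLM × 4 = 0.994612 OBL
Net change: 0.994612 − 1 = -0.005388 OBL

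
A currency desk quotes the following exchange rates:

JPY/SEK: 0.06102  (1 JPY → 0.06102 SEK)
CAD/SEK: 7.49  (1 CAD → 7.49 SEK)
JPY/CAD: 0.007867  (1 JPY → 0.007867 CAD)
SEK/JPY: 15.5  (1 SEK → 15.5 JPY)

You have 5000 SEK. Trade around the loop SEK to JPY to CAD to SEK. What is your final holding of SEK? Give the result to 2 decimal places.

5000 SEK × 15.5 = 77500 JPY
77500 JPY × 0.007867 = 609.6925 CAD
609.6925 CAD × 7.49 = 4566.596825 SEK

4566.60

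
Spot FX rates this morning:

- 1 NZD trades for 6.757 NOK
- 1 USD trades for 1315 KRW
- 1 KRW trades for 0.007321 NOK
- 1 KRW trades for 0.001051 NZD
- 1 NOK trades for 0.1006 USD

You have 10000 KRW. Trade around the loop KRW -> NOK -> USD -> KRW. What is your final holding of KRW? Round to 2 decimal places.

9684.88

10000 KRW × 0.007321 = 73.21 NOK
73.21 NOK × 0.1006 = 7.364926 USD
7.364926 USD × 1315 = 9684.87769 KRW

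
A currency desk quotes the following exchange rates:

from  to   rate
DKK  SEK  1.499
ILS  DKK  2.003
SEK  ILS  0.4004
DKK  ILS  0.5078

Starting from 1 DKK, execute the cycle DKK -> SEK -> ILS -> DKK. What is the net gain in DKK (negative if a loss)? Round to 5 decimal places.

0.20220

1 DKK × 1.499 = 1.499 SEK
1.499 SEK × 0.4004 = 0.6001996 ILS
0.6001996 ILS × 2.003 = 1.2021997988 DKK
Net change: 1.2021997988 − 1 = 0.2021997988 DKK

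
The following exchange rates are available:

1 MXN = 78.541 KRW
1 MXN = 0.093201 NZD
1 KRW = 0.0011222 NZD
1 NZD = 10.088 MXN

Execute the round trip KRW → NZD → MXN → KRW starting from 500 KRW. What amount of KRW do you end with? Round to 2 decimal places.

500 KRW × 0.0011222 = 0.5611 NZD
0.5611 NZD × 10.088 = 5.6603768 MXN
5.6603768 MXN × 78.541 = 444.5716542488 KRW

444.57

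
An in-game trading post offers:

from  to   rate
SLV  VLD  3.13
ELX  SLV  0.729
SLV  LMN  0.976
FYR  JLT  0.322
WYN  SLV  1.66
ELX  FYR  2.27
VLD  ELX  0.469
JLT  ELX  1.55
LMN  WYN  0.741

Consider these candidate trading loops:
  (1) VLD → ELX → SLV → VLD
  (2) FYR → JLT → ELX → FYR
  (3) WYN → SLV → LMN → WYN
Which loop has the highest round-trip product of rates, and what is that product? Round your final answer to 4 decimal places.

1.2005

(1) 0.469 × 0.729 × 3.13 = 1.07015
(2) 0.322 × 1.55 × 2.27 = 1.13296
(3) 1.66 × 0.976 × 0.741 = 1.20054
Highest is cycle (3) at 1.2005 (>1, arbitrage).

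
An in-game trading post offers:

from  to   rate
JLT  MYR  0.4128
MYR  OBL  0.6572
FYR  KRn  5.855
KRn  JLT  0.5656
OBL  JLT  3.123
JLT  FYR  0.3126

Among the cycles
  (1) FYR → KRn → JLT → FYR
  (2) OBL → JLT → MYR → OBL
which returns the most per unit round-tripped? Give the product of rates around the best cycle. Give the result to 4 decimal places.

1.0352

(1) 5.855 × 0.5656 × 0.3126 = 1.03520
(2) 3.123 × 0.4128 × 0.6572 = 0.84725
Highest is cycle (1) at 1.0352 (>1, arbitrage).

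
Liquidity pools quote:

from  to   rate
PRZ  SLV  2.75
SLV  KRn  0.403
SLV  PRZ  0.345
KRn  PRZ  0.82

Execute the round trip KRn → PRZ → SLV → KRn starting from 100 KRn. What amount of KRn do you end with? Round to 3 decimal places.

90.877

100 KRn × 0.82 = 82 PRZ
82 PRZ × 2.75 = 225.5 SLV
225.5 SLV × 0.403 = 90.8765 KRn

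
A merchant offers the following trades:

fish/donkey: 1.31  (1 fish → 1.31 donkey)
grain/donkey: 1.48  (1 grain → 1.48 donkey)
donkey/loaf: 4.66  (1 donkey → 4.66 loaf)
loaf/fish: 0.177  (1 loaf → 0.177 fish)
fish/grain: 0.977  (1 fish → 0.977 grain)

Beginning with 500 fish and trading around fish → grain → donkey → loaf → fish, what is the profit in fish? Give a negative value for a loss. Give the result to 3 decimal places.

500 fish × 0.977 = 488.5 grain
488.5 grain × 1.48 = 722.98 donkey
722.98 donkey × 4.66 = 3369.0868 loaf
3369.0868 loaf × 0.177 = 596.3283636 fish
Net change: 596.3283636 − 500 = 96.3283636 fish

96.328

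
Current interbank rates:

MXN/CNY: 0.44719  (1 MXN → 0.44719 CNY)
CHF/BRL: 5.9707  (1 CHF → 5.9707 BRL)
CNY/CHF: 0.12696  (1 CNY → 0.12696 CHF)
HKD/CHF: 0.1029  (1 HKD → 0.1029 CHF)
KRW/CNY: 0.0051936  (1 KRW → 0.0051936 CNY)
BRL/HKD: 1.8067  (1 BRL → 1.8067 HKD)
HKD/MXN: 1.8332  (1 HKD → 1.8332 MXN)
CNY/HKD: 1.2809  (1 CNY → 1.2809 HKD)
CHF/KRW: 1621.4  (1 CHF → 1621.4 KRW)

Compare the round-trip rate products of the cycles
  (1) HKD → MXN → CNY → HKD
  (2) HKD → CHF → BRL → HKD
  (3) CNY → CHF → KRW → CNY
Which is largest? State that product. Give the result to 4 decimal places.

1.1100

(1) 1.8332 × 0.44719 × 1.2809 = 1.05007
(2) 0.1029 × 5.9707 × 1.8067 = 1.11001
(3) 0.12696 × 1621.4 × 0.0051936 = 1.06912
Highest is cycle (2) at 1.1100 (>1, arbitrage).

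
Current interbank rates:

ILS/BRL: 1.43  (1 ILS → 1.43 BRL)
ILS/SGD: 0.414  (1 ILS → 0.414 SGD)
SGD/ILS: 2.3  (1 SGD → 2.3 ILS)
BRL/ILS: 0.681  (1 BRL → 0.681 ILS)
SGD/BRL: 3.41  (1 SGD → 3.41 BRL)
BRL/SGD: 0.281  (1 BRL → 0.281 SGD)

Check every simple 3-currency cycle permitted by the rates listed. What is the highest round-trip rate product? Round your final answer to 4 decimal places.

SGD→BRL→ILS→SGD: 3.41 × 0.681 × 0.414 = 0.96139
SGD→ILS→BRL→SGD: 2.3 × 1.43 × 0.281 = 0.92421
Maximum is SGD→BRL→ILS→SGD at 0.9614; no arbitrage — every cycle loses value.

0.9614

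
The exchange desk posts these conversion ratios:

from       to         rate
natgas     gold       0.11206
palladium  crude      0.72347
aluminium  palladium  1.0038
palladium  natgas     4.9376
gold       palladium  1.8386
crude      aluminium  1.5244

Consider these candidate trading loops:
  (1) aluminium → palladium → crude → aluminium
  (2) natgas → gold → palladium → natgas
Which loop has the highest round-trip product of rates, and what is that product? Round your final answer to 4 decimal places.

1.1070

(1) 1.0038 × 0.72347 × 1.5244 = 1.10705
(2) 0.11206 × 1.8386 × 4.9376 = 1.01731
Highest is cycle (1) at 1.1070 (>1, arbitrage).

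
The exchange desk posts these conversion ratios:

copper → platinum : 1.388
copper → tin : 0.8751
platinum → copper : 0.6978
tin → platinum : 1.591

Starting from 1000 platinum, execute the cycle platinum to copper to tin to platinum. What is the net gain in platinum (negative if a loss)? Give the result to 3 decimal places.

1000 platinum × 0.6978 = 697.8 copper
697.8 copper × 0.8751 = 610.64478 tin
610.64478 tin × 1.591 = 971.53584498 platinum
Net change: 971.53584498 − 1000 = -28.46415502 platinum

-28.464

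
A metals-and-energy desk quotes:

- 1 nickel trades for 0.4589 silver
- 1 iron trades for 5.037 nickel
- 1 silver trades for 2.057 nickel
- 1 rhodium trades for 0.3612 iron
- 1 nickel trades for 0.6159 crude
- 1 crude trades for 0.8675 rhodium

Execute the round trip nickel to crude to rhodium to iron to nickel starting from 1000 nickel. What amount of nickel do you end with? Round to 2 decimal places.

972.07

1000 nickel × 0.6159 = 615.9 crude
615.9 crude × 0.8675 = 534.29325 rhodium
534.29325 rhodium × 0.3612 = 192.9867219 iron
192.9867219 iron × 5.037 = 972.0741182103 nickel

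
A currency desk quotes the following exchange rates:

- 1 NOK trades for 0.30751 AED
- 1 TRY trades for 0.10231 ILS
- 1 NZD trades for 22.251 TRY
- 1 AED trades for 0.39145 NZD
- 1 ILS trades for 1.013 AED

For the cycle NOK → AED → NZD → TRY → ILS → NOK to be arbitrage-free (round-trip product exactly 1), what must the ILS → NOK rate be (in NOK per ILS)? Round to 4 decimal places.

3.6492

Known legs of the cycle: 0.30751 × 0.39145 × 22.251 × 0.10231 = 0.274033185425539995
For no arbitrage the full-cycle product must be 1, so the missing rate is 1 / 0.274033185425539995 ≈ 3.649193.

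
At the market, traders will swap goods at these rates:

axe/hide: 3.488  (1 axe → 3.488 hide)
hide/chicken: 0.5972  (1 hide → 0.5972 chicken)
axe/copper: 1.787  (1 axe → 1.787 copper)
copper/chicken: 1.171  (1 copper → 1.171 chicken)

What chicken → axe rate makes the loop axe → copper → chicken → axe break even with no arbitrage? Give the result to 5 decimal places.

Known legs of the cycle: 1.787 × 1.171 = 2.092577
For no arbitrage the full-cycle product must be 1, so the missing rate is 1 / 2.092577 ≈ 0.4778797.

0.47788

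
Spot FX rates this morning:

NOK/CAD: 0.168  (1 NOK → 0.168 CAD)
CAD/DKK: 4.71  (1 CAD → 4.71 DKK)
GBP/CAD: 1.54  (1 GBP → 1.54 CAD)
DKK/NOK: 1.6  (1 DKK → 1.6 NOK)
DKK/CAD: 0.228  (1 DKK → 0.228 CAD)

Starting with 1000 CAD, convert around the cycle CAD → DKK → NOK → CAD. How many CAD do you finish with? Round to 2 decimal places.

1266.05

1000 CAD × 4.71 = 4710 DKK
4710 DKK × 1.6 = 7536 NOK
7536 NOK × 0.168 = 1266.048 CAD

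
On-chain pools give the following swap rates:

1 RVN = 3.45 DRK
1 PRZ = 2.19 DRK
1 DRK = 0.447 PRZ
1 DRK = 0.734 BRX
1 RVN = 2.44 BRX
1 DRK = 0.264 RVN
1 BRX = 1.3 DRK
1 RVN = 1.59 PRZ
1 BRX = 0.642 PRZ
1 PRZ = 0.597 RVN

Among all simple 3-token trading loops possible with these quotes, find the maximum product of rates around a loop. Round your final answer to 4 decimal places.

1.0320

BRX→PRZ→DRK→BRX: 0.642 × 2.19 × 0.734 = 1.03199
RVN→BRX→PRZ→RVN: 2.44 × 0.642 × 0.597 = 0.93519
RVN→DRK→PRZ→RVN: 3.45 × 0.447 × 0.597 = 0.92066
RVN→PRZ→DRK→RVN: 1.59 × 2.19 × 0.264 = 0.91927
RVN→BRX→DRK→RVN: 2.44 × 1.3 × 0.264 = 0.83741
Maximum is BRX→PRZ→DRK→BRX at 1.0320; arbitrage exists.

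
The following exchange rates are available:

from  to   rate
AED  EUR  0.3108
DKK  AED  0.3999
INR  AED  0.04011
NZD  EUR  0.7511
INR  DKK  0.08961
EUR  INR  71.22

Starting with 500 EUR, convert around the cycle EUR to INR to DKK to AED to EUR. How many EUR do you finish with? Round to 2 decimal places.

396.61

500 EUR × 71.22 = 35610 INR
35610 INR × 0.08961 = 3191.0121 DKK
3191.0121 DKK × 0.3999 = 1276.08573879 AED
1276.08573879 AED × 0.3108 = 396.607447615932 EUR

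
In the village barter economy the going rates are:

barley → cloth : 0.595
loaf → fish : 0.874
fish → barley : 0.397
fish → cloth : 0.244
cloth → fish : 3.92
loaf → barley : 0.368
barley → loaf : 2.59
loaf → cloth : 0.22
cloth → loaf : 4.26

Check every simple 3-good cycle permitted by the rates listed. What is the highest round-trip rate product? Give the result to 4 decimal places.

barley→cloth→loaf→barley: 0.595 × 4.26 × 0.368 = 0.93277
barley→cloth→fish→barley: 0.595 × 3.92 × 0.397 = 0.92596
loaf→fish→cloth→loaf: 0.874 × 0.244 × 4.26 = 0.90847
barley→loaf→fish→barley: 2.59 × 0.874 × 0.397 = 0.89867
Maximum is barley→cloth→loaf→barley at 0.9328; no arbitrage — every cycle loses value.

0.9328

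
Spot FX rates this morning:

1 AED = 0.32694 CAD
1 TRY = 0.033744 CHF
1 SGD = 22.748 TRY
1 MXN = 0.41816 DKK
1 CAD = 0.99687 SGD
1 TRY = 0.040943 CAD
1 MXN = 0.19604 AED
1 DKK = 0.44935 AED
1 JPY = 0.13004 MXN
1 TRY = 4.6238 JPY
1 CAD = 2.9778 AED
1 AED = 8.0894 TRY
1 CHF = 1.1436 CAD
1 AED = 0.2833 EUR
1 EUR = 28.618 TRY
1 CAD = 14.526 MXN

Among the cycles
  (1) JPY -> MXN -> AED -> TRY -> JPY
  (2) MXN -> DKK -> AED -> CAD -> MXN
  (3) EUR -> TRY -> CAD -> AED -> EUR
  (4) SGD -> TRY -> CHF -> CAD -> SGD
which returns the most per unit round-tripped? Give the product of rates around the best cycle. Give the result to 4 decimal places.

0.9885

(1) 0.13004 × 0.19604 × 8.0894 × 4.6238 = 0.95354
(2) 0.41816 × 0.44935 × 0.32694 × 14.526 = 0.89236
(3) 28.618 × 0.040943 × 2.9778 × 0.2833 = 0.98846
(4) 22.748 × 0.033744 × 1.1436 × 0.99687 = 0.87509
Highest is cycle (3) at 0.9885 (≤1, no arbitrage).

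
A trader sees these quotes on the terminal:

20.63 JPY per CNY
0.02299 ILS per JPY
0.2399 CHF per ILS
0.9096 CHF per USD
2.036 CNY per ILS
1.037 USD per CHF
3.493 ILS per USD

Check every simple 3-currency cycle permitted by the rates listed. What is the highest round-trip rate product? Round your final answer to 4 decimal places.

JPY→ILS→CNY→JPY: 0.02299 × 2.036 × 20.63 = 0.96564
ILS→CHF→USD→ILS: 0.2399 × 1.037 × 3.493 = 0.86898
Maximum is JPY→ILS→CNY→JPY at 0.9656; no arbitrage — every cycle loses value.

0.9656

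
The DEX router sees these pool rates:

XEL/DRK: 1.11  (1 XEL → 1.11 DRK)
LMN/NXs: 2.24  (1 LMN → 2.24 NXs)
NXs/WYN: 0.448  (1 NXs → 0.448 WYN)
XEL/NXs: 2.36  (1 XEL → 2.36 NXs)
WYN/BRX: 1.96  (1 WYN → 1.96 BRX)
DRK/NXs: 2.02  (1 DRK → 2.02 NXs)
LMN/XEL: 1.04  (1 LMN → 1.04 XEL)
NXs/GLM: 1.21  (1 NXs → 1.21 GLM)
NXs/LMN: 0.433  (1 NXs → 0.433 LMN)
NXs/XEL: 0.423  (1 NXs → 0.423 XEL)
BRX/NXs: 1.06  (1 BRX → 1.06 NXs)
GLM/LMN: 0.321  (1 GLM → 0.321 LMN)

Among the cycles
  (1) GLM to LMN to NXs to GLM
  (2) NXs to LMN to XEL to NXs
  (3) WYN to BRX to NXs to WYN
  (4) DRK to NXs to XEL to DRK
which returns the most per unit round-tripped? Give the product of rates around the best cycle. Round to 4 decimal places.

1.0628

(1) 0.321 × 2.24 × 1.21 = 0.87004
(2) 0.433 × 1.04 × 2.36 = 1.06276
(3) 1.96 × 1.06 × 0.448 = 0.93076
(4) 2.02 × 0.423 × 1.11 = 0.94845
Highest is cycle (2) at 1.0628 (>1, arbitrage).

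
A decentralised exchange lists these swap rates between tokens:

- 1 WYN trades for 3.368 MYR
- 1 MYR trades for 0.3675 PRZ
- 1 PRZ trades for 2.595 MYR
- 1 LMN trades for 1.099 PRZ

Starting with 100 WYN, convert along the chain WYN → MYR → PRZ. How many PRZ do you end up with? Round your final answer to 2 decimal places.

123.77

100 WYN × 3.368 = 336.8 MYR
336.8 MYR × 0.3675 = 123.774 PRZ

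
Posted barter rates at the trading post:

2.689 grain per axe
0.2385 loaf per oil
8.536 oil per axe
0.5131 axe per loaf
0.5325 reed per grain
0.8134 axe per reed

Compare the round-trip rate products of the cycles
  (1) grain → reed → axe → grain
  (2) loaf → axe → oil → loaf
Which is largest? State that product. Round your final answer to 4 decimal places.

1.1647

(1) 0.5325 × 0.8134 × 2.689 = 1.16470
(2) 0.5131 × 8.536 × 0.2385 = 1.04459
Highest is cycle (1) at 1.1647 (>1, arbitrage).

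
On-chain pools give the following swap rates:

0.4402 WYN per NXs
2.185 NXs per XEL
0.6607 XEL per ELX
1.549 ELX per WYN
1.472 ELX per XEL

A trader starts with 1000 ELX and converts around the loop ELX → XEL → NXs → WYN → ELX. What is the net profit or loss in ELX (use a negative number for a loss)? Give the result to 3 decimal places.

-15.633

1000 ELX × 0.6607 = 660.7 XEL
660.7 XEL × 2.185 = 1443.6295 NXs
1443.6295 NXs × 0.4402 = 635.4857059 WYN
635.4857059 WYN × 1.549 = 984.3673584391 ELX
Net change: 984.3673584391 − 1000 = -15.6326415609 ELX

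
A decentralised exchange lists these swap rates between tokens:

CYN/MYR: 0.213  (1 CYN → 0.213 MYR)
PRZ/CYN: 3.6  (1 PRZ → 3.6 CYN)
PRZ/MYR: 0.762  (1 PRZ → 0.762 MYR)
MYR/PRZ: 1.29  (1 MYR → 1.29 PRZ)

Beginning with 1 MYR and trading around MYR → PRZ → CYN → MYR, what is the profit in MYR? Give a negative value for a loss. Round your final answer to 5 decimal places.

1 MYR × 1.29 = 1.29 PRZ
1.29 PRZ × 3.6 = 4.644 CYN
4.644 CYN × 0.213 = 0.989172 MYR
Net change: 0.989172 − 1 = -0.010828 MYR

-0.01083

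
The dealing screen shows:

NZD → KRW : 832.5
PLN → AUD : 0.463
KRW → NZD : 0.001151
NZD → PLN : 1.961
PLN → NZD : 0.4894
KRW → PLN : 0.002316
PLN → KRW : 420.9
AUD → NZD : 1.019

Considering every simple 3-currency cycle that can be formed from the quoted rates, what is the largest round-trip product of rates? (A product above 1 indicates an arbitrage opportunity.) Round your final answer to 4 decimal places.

0.9500

PLN→KRW→NZD→PLN: 420.9 × 0.001151 × 1.961 = 0.95002
PLN→NZD→KRW→PLN: 0.4894 × 832.5 × 0.002316 = 0.94360
PLN→AUD→NZD→PLN: 0.463 × 1.019 × 1.961 = 0.92519
Maximum is PLN→KRW→NZD→PLN at 0.9500; no arbitrage — every cycle loses value.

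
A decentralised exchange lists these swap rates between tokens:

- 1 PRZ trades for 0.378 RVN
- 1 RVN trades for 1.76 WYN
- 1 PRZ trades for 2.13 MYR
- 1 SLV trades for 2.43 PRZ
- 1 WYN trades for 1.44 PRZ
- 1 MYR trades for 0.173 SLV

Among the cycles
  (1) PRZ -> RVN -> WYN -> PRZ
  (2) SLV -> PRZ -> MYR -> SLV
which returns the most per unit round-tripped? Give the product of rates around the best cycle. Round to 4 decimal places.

0.9580

(1) 0.378 × 1.76 × 1.44 = 0.95800
(2) 2.43 × 2.13 × 0.173 = 0.89543
Highest is cycle (1) at 0.9580 (≤1, no arbitrage).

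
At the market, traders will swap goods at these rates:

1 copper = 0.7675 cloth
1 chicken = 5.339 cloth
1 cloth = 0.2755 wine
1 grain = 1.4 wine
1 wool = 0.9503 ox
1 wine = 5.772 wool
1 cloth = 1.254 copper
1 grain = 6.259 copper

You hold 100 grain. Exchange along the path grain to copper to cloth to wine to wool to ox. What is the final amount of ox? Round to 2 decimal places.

100 grain × 6.259 = 625.9 copper
625.9 copper × 0.7675 = 480.37825 cloth
480.37825 cloth × 0.2755 = 132.344207875 wine
132.344207875 wine × 5.772 = 763.8907678545 wool
763.8907678545 wool × 0.9503 = 725.92539669213135 ox

725.93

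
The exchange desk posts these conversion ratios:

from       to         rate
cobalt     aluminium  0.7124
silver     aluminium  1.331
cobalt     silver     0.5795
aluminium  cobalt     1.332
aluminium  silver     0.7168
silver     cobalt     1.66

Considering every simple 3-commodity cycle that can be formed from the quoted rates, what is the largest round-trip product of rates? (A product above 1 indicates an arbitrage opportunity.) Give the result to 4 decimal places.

aluminium→cobalt→silver→aluminium: 1.332 × 0.5795 × 1.331 = 1.02739
aluminium→silver→cobalt→aluminium: 0.7168 × 1.66 × 0.7124 = 0.84768
Maximum is aluminium→cobalt→silver→aluminium at 1.0274; arbitrage exists.

1.0274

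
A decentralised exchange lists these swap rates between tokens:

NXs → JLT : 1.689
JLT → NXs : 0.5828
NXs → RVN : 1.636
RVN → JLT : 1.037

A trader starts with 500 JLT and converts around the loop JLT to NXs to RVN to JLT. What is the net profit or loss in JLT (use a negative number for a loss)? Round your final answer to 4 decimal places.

-5.6306

500 JLT × 0.5828 = 291.4 NXs
291.4 NXs × 1.636 = 476.7304 RVN
476.7304 RVN × 1.037 = 494.3694248 JLT
Net change: 494.3694248 − 500 = -5.6305752 JLT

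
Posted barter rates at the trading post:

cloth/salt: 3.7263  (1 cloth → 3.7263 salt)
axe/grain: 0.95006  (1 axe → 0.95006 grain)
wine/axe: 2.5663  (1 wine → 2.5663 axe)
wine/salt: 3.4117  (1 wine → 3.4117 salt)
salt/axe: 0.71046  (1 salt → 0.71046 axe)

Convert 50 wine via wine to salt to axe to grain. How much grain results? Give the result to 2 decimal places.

50 wine × 3.4117 = 170.585 salt
170.585 salt × 0.71046 = 121.1938191 axe
121.1938191 axe × 0.95006 = 115.141399774146 grain

115.14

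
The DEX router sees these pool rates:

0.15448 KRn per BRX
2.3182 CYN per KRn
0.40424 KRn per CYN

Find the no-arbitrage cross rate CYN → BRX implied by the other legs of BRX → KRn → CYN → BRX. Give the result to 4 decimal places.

2.7924

Known legs of the cycle: 0.15448 × 2.3182 = 0.358115536
For no arbitrage the full-cycle product must be 1, so the missing rate is 1 / 0.358115536 ≈ 2.792395.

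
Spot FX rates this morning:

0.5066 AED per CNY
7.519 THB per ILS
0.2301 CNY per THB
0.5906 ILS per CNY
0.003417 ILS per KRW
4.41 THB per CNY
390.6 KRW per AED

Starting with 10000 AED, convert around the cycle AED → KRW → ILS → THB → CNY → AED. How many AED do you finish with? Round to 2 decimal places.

11698.20

10000 AED × 390.6 = 3906000 KRW
3906000 KRW × 0.003417 = 13346.802 ILS
13346.802 ILS × 7.519 = 100354.604238 THB
100354.604238 THB × 0.2301 = 23091.5944351638 CNY
23091.5944351638 CNY × 0.5066 = 11698.20174085398108 AED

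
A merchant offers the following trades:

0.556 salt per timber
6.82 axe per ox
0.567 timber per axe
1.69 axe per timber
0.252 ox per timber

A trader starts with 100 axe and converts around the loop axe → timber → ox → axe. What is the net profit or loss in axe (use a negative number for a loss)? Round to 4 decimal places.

100 axe × 0.567 = 56.7 timber
56.7 timber × 0.252 = 14.2884 ox
14.2884 ox × 6.82 = 97.446888 axe
Net change: 97.446888 − 100 = -2.553112 axe

-2.5531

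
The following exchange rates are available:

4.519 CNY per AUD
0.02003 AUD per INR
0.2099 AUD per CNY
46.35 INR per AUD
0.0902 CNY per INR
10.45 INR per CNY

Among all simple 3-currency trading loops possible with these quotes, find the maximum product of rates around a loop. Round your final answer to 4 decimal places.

0.9459

INR→AUD→CNY→INR: 0.02003 × 4.519 × 10.45 = 0.94589
INR→CNY→AUD→INR: 0.0902 × 0.2099 × 46.35 = 0.87754
Maximum is INR→AUD→CNY→INR at 0.9459; no arbitrage — every cycle loses value.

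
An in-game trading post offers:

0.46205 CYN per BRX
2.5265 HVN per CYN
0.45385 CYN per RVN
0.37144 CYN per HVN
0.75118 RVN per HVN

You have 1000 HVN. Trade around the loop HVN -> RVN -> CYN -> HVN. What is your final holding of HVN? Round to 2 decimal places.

1000 HVN × 0.75118 = 751.18 RVN
751.18 RVN × 0.45385 = 340.923043 CYN
340.923043 CYN × 2.5265 = 861.3420681395 HVN

861.34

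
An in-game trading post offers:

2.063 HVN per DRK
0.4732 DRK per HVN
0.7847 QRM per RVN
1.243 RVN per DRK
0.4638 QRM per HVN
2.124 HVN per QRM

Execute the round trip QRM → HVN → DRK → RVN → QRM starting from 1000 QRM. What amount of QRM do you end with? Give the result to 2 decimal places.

980.33

1000 QRM × 2.124 = 2124 HVN
2124 HVN × 0.4732 = 1005.0768 DRK
1005.0768 DRK × 1.243 = 1249.3104624 RVN
1249.3104624 RVN × 0.7847 = 980.33391984528 QRM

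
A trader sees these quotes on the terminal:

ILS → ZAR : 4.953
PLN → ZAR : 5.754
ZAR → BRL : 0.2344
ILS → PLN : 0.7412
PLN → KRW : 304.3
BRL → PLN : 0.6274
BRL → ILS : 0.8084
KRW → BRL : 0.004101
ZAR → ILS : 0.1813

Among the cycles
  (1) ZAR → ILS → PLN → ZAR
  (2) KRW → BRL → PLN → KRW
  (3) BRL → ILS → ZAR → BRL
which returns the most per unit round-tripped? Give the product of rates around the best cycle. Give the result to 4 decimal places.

0.9385

(1) 0.1813 × 0.7412 × 5.754 = 0.77322
(2) 0.004101 × 0.6274 × 304.3 = 0.78295
(3) 0.8084 × 4.953 × 0.2344 = 0.93854
Highest is cycle (3) at 0.9385 (≤1, no arbitrage).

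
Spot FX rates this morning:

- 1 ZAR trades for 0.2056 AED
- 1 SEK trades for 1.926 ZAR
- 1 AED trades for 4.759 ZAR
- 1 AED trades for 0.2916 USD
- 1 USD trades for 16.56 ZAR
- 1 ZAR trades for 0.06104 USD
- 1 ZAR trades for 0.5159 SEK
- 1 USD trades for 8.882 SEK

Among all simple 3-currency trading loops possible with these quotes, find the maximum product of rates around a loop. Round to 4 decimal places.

USD→SEK→ZAR→USD: 8.882 × 1.926 × 0.06104 = 1.04419
USD→ZAR→AED→USD: 16.56 × 0.2056 × 0.2916 = 0.99282
Maximum is USD→SEK→ZAR→USD at 1.0442; arbitrage exists.

1.0442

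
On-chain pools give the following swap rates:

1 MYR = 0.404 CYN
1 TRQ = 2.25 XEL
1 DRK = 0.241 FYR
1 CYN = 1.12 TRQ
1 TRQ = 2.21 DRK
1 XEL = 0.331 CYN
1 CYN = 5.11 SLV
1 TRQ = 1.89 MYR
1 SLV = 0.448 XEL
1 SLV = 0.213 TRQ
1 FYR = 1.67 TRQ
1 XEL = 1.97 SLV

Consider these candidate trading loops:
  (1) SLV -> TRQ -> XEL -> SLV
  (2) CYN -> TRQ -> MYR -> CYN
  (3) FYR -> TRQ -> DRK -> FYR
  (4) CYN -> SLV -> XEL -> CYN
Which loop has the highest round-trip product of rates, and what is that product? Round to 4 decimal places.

(1) 0.213 × 2.25 × 1.97 = 0.94412
(2) 1.12 × 1.89 × 0.404 = 0.85519
(3) 1.67 × 2.21 × 0.241 = 0.88946
(4) 5.11 × 0.448 × 0.331 = 0.75775
Highest is cycle (1) at 0.9441 (≤1, no arbitrage).

0.9441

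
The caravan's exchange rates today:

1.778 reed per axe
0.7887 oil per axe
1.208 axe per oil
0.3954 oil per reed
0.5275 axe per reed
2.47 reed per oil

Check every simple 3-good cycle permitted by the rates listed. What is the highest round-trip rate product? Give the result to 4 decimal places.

1.0276

axe→oil→reed→axe: 0.7887 × 2.47 × 0.5275 = 1.02762
axe→reed→oil→axe: 1.778 × 0.3954 × 1.208 = 0.84925
Maximum is axe→oil→reed→axe at 1.0276; arbitrage exists.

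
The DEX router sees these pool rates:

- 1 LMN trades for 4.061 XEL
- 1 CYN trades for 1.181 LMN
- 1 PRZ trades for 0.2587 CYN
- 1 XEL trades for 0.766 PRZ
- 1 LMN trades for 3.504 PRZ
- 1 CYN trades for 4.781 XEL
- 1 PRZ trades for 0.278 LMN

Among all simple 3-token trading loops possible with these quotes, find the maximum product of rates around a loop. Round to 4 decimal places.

CYN→LMN→PRZ→CYN: 1.181 × 3.504 × 0.2587 = 1.07056
CYN→XEL→PRZ→CYN: 4.781 × 0.766 × 0.2587 = 0.94742
PRZ→LMN→XEL→PRZ: 0.278 × 4.061 × 0.766 = 0.86478
Maximum is CYN→LMN→PRZ→CYN at 1.0706; arbitrage exists.

1.0706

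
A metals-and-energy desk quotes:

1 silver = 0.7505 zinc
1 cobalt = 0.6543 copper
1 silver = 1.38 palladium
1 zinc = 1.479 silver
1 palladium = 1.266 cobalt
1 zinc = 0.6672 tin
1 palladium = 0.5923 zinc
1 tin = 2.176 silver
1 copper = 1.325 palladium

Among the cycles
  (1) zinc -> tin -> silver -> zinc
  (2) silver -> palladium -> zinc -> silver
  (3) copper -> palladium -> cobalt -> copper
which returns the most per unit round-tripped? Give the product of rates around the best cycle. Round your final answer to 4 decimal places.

(1) 0.6672 × 2.176 × 0.7505 = 1.08960
(2) 1.38 × 0.5923 × 1.479 = 1.20890
(3) 1.325 × 1.266 × 0.6543 = 1.09756
Highest is cycle (2) at 1.2089 (>1, arbitrage).

1.2089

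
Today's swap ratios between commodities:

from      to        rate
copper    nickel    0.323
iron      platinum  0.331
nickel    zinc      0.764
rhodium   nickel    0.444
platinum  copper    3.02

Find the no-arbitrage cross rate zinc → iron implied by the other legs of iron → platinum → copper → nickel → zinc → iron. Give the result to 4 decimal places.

Known legs of the cycle: 0.331 × 3.02 × 0.323 × 0.764 = 0.24667822664
For no arbitrage the full-cycle product must be 1, so the missing rate is 1 / 0.24667822664 ≈ 4.053864.

4.0539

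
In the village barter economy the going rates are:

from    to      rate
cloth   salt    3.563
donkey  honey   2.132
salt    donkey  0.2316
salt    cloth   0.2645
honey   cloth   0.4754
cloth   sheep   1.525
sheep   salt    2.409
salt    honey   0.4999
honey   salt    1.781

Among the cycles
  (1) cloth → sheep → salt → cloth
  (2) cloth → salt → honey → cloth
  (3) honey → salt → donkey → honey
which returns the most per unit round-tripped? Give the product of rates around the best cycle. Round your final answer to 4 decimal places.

(1) 1.525 × 2.409 × 0.2645 = 0.97170
(2) 3.563 × 0.4999 × 0.4754 = 0.84676
(3) 1.781 × 0.2316 × 2.132 = 0.87941
Highest is cycle (1) at 0.9717 (≤1, no arbitrage).

0.9717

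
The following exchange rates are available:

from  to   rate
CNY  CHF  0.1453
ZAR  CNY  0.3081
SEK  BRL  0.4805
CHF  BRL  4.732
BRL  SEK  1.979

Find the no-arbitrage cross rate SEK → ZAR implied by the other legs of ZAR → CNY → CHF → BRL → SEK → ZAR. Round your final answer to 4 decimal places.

2.3854

Known legs of the cycle: 0.3081 × 0.1453 × 4.732 × 1.979 = 0.41922564615204
For no arbitrage the full-cycle product must be 1, so the missing rate is 1 / 0.41922564615204 ≈ 2.385350.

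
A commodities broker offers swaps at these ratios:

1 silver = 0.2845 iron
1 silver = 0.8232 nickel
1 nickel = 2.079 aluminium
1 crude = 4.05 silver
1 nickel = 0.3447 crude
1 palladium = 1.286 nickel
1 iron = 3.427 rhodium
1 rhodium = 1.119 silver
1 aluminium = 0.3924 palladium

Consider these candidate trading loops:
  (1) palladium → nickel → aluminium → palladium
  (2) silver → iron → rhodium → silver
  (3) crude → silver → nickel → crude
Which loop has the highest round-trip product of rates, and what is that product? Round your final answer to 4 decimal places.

(1) 1.286 × 2.079 × 0.3924 = 1.04912
(2) 0.2845 × 3.427 × 1.119 = 1.09100
(3) 4.05 × 0.8232 × 0.3447 = 1.14922
Highest is cycle (3) at 1.1492 (>1, arbitrage).

1.1492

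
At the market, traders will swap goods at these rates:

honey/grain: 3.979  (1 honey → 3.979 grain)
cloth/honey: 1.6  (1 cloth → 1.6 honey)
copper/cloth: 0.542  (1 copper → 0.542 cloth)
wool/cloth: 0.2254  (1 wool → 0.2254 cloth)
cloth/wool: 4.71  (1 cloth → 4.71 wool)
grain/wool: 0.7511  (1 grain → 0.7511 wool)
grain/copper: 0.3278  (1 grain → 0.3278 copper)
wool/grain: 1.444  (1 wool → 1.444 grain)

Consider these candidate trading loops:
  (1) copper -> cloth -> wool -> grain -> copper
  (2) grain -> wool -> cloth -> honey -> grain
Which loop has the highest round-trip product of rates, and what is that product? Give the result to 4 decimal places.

1.2084

(1) 0.542 × 4.71 × 1.444 × 0.3278 = 1.20836
(2) 0.7511 × 0.2254 × 1.6 × 3.979 = 1.07782
Highest is cycle (1) at 1.2084 (>1, arbitrage).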